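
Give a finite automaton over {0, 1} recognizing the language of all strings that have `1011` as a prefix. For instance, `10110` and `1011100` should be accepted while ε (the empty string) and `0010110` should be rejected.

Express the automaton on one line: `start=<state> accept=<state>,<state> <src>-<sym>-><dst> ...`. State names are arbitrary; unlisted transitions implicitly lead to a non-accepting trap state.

Walk along `1011` while the input agrees: from s0 take `1` to s1, and so on. Any deviation drops to the rejecting sink s5. Once s4 is reached the prefix is confirmed and every continuation is accepted.
A 6-state machine:
        0   1  
>  s0   s5  s1 
   s1   s2  s5 
   s2   s5  s3 
   s3   s5  s4 
 * s4   s4  s4 
   s5   s5  s5 
(> = start, * = accepting)

start=s0 accept=s4 s0-0->s5 s0-1->s1 s1-0->s2 s1-1->s5 s2-0->s5 s2-1->s3 s3-0->s5 s3-1->s4 s4-0->s4 s4-1->s4 s5-0->s5 s5-1->s5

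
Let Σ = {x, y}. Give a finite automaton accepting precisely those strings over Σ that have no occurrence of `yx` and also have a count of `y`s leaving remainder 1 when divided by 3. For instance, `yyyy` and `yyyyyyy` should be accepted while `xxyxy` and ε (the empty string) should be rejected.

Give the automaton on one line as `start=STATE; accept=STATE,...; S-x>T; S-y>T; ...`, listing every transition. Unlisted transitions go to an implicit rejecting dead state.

Run two small machines in parallel and take their product. One (3 states) tracks partial matches of the forbidden pattern `yx`; the other (3 states) tracks the count of `y`s modulo 3. Each combined state is a pair, one component from each; accept when both components accept. Equivalent product states are then merged.
        x   y  
>  S0   S0  S1 
 * S1   S2  S3 
   S2   S2  S2 
   S3   S2  S4 
   S4   S2  S1 
(> = start, * = accepting)

start=S0; accept=S1; S0-x>S0; S0-y>S1; S1-x>S2; S1-y>S3; S2-x>S2; S2-y>S2; S3-x>S2; S3-y>S4; S4-x>S2; S4-y>S1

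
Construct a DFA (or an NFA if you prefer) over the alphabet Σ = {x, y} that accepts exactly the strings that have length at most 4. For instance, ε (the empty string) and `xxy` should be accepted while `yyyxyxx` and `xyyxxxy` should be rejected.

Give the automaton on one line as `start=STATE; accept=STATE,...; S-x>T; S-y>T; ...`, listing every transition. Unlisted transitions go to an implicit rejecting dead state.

start=q0; accept=q0,q1,q2,q3,q4; q0-x>q1; q0-y>q1; q1-x>q2; q1-y>q2; q2-x>q3; q2-y>q3; q3-x>q4; q3-y>q4; q4-x>q5; q4-y>q5; q5-x>q5; q5-y>q5

Count input length up to 5: every symbol moves from q0 toward q5, which means 'more than 4' and absorbs. Accept from {q0, q1, q2, q3, q4}.
A 6-state machine:
        x   y  
>* q0   q1  q1 
 * q1   q2  q2 
 * q2   q3  q3 
 * q3   q4  q4 
 * q4   q5  q5 
   q5   q5  q5 
(> = start, * = accepting)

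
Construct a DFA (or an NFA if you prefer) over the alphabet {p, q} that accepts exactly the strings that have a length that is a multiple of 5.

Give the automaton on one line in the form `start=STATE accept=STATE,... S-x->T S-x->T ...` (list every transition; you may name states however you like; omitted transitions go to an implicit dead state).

start=s0 accept=s0 s0-p->s1 s0-q->s1 s1-p->s2 s1-q->s2 s2-p->s3 s2-q->s3 s3-p->s4 s3-q->s4 s4-p->s0 s4-q->s0

Only the length mod 5 matters, so use a 5-cycle: from any state, every input symbol moves to the next state, wrapping s4 back to s0. Mark s0 accepting.
5 states suffice.
        p   q  
>* s0   s1  s1 
   s1   s2  s2 
   s2   s3  s3 
   s3   s4  s4 
   s4   s0  s0 
(> = start, * = accepting)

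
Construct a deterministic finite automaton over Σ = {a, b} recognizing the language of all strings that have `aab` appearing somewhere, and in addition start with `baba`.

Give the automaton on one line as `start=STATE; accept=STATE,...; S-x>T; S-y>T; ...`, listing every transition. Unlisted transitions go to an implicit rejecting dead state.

start=q0; accept=q11; q0-a>q1; q0-b>q2; q1-a>q3; q1-b>q4; q2-a>q5; q2-b>q4; q3-a>q3; q3-b>q6; q4-a>q1; q4-b>q4; q5-a>q3; q5-b>q7; q6-a>q6; q6-b>q6; q7-a>q8; q7-b>q4; q8-a>q9; q8-b>q10; q9-a>q9; q9-b>q11; q10-a>q8; q10-b>q10; q11-a>q11; q11-b>q11

Build one automaton per condition and run them in lockstep. The first has 4 states tracking whether and how much of `aab` has been seen; the second has 6 states tracking whether the input so far still matches the prefix `baba`. A product state is a pair (one from each), accepting exactly when both do.
With 12 states:
          a    b  
>  q0     q1   q2 
   q1     q3   q4 
   q2     q5   q4 
   q3     q3   q6 
   q4     q1   q4 
   q5     q3   q7 
   q6     q6   q6 
   q7     q8   q4 
   q8     q9  q10 
   q9     q9  q11 
   q10    q8  q10 
 * q11   q11  q11 
(> = start, * = accepting)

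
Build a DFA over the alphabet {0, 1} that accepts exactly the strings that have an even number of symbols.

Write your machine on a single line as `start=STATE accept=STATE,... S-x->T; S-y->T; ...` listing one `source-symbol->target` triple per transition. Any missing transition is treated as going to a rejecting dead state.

start=A; accept=A; A-0->B; A-1->B; B-0->A; B-1->A

Count input length modulo 2: every symbol advances one step around the cycle A → B → A. Accept at A.
2 states suffice.
       0  1 
>* A   B  B 
   B   A  A 
(> = start, * = accepting)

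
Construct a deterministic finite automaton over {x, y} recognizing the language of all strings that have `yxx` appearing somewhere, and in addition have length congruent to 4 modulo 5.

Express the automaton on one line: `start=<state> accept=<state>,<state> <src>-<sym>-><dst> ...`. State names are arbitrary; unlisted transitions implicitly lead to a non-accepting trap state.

Build one automaton per condition and run them in lockstep. The first has 4 states tracking whether and how much of `yxx` has been seen; the second has 5 states tracking the input length modulo 5. A product state is a pair (one from each), accepting exactly when both do.
With 20 states:
       x  y 
>  A   B  C 
   B   D  E 
   C   F  E 
   D   G  H 
   E   I  H 
   F   J  H 
   G   K  L 
   H   M  L 
   I   N  L 
   J   N  N 
   K   A  O 
   L   P  O 
   M   Q  O 
 * N   Q  Q 
   O   R  C 
   P   S  C 
   Q   S  S 
   R   T  E 
   S   T  T 
   T   J  J 
(> = start, * = accepting)

start=A accept=N A-x->B A-y->C B-x->D B-y->E C-x->F C-y->E D-x->G D-y->H E-x->I E-y->H F-x->J F-y->H G-x->K G-y->L H-x->M H-y->L I-x->N I-y->L J-x->N J-y->N K-x->A K-y->O L-x->P L-y->O M-x->Q M-y->O N-x->Q N-y->Q O-x->R O-y->C P-x->S P-y->C Q-x->S Q-y->S R-x->T R-y->E S-x->T S-y->T T-x->J T-y->J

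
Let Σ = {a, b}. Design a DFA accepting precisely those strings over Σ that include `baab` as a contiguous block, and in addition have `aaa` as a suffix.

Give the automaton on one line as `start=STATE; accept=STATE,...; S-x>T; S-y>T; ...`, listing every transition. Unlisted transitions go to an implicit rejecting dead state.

start=s0; accept=s7; s0-a>s0; s0-b>s1; s1-a>s2; s1-b>s1; s2-a>s3; s2-b>s1; s3-a>s0; s3-b>s4; s4-a>s5; s4-b>s4; s5-a>s6; s5-b>s4; s6-a>s7; s6-b>s4; s7-a>s7; s7-b>s4

Run two small machines in parallel and take their product. One (5 states) tracks whether and how much of `baab` has been seen; the other (4 states) tracks how much of the suffix `aaa` has currently been matched. Each combined state is a pair, one component from each; accept when both components accept. Equivalent product states are then merged.
With 8 states:
        a   b  
>  s0   s0  s1 
   s1   s2  s1 
   s2   s3  s1 
   s3   s0  s4 
   s4   s5  s4 
   s5   s6  s4 
   s6   s7  s4 
 * s7   s7  s4 
(> = start, * = accepting)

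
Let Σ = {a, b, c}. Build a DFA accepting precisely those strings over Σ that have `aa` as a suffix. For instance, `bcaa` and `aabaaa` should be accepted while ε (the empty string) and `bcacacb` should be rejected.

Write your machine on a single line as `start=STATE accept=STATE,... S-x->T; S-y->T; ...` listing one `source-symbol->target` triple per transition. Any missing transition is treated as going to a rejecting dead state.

start=q0; accept=q2; q0-a->q1; q0-b->q0; q0-c->q0; q1-a->q2; q1-b->q0; q1-c->q0; q2-a->q2; q2-b->q0; q2-c->q0

Remember how much of `aa` the current input suffix matches. State q0 means no match yet; q1 means the last symbol is `a`; q2 means the last 2 symbols are `aa`. Only q2 accepts. On a mismatch, fall back to the longest proper suffix that is still a prefix of `aa`.
A 3-state machine:
        a   b   c  
>  q0   q1  q0  q0 
   q1   q2  q0  q0 
 * q2   q2  q0  q0 
(> = start, * = accepting)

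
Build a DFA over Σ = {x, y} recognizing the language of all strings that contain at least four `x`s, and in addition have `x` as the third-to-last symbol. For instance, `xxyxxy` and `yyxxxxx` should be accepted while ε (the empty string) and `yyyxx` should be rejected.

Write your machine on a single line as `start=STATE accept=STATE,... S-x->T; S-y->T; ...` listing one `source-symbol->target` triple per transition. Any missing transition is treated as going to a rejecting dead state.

start=s0; accept=s5,s8,s9,s12; s0-x->s1; s0-y->s0; s1-x->s2; s1-y->s1; s2-x->s3; s2-y->s4; s3-x->s5; s3-y->s6; s4-x->s7; s4-y->s4; s5-x->s5; s5-y->s8; s6-x->s9; s6-y->s10; s7-x->s11; s7-y->s6; s8-x->s9; s8-y->s12; s9-x->s11; s9-y->s13; s10-x->s14; s10-y->s10; s11-x->s5; s11-y->s8; s12-x->s14; s12-y->s10; s13-x->s9; s13-y->s12; s14-x->s11; s14-y->s13

Handle the two conditions separately and then intersect. The first has 6 states tracking the count of `x`s, saturating at 5; the second has 15 states tracking the last 3 symbols read. A product state is a pair (one from each), accepting exactly when both do. Minimizing collapses redundant product states.
          x    y  
>  s0     s1   s0 
   s1     s2   s1 
   s2     s3   s4 
   s3     s5   s6 
   s4     s7   s4 
 * s5     s5   s8 
   s6     s9  s10 
   s7    s11   s6 
 * s8     s9  s12 
 * s9    s11  s13 
   s10   s14  s10 
   s11    s5   s8 
 * s12   s14  s10 
   s13    s9  s12 
   s14   s11  s13 
(> = start, * = accepting)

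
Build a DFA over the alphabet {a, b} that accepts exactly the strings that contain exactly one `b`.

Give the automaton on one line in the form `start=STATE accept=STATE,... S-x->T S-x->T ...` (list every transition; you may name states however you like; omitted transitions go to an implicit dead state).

Count `b`s, saturating at 2: state q0 means no `b` yet, q1 means one `b` seen, q2 means more than one. Each `b` increments (capped at q2); other symbols loop. Accept from {q1}.
A 3-state machine:
        a   b  
>  q0   q0  q1 
 * q1   q1  q2 
   q2   q2  q2 
(> = start, * = accepting)

start=q0 accept=q1 q0-a->q0 q0-b->q1 q1-a->q1 q1-b->q2 q2-a->q2 q2-b->q2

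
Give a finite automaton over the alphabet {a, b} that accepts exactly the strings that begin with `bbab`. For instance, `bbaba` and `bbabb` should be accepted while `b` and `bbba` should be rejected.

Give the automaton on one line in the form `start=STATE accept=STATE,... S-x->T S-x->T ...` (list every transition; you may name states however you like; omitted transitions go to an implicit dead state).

Walk along `bbab` while the input agrees: from S0 take `b` to S1, and so on. Any deviation drops to the rejecting sink S5. Once S4 is reached the prefix is confirmed and every continuation is accepted.
With 6 states:
        a   b  
>  S0   S5  S1 
   S1   S5  S2 
   S2   S3  S5 
   S3   S5  S4 
 * S4   S4  S4 
   S5   S5  S5 
(> = start, * = accepting)

start=S0 accept=S4 S0-a->S5 S0-b->S1 S1-a->S5 S1-b->S2 S2-a->S3 S2-b->S5 S3-a->S5 S3-b->S4 S4-a->S4 S4-b->S4 S5-a->S5 S5-b->S5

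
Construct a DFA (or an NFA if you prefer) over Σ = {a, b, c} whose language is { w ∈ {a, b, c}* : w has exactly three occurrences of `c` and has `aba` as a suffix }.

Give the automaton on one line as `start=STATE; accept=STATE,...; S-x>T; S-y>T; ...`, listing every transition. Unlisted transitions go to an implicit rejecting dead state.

Build one automaton per condition and run them in lockstep. The first has 5 states tracking the count of `c`s, saturating at 4; the second has 4 states tracking how much of the suffix `aba` has currently been matched. A product state is a pair (one from each), accepting exactly when both do. Minimizing collapses redundant product states.
8 states suffice.
        a   b   c  
>  q0   q0  q0  q1 
   q1   q1  q1  q2 
   q2   q2  q2  q3 
   q3   q4  q3  q5 
   q4   q4  q6  q5 
   q5   q5  q5  q5 
   q6   q7  q3  q5 
 * q7   q4  q6  q5 
(> = start, * = accepting)

start=q0; accept=q7; q0-a>q0; q0-b>q0; q0-c>q1; q1-a>q1; q1-b>q1; q1-c>q2; q2-a>q2; q2-b>q2; q2-c>q3; q3-a>q4; q3-b>q3; q3-c>q5; q4-a>q4; q4-b>q6; q4-c>q5; q5-a>q5; q5-b>q5; q5-c>q5; q6-a>q7; q6-b>q3; q6-c>q5; q7-a>q4; q7-b>q6; q7-c>q5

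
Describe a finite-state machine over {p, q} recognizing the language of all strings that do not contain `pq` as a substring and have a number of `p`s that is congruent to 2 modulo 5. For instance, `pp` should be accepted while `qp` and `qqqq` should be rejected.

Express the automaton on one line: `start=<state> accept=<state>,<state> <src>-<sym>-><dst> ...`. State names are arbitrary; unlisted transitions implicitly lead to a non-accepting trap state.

Build one automaton per condition and run them in lockstep. One (3 states) tracks partial matches of the forbidden pattern `pq`; the other (5 states) tracks the count of `p`s modulo 5. Each combined state is a pair, one component from each; accept when both components accept. Minimizing collapses redundant product states.
7 states suffice.
        p   q  
>  S0   S1  S0 
   S1   S2  S3 
 * S2   S4  S3 
   S3   S3  S3 
   S4   S5  S3 
   S5   S6  S3 
   S6   S1  S3 
(> = start, * = accepting)

start=S0 accept=S2 S0-p->S1 S0-q->S0 S1-p->S2 S1-q->S3 S2-p->S4 S2-q->S3 S3-p->S3 S3-q->S3 S4-p->S5 S4-q->S3 S5-p->S6 S5-q->S3 S6-p->S1 S6-q->S3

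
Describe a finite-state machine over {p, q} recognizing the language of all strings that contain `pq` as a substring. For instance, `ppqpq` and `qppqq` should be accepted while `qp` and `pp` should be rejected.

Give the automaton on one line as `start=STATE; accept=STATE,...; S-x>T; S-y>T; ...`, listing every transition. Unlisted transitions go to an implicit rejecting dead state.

Track how much of `pq` has been matched so far: state S0 is no progress, S2 is the absorbing accept state reached once `pq` has occurred. Intermediate states record partial matches; on a mismatch, fall back to the longest reusable overlap.
3 states suffice.
        p   q  
>  S0   S1  S0 
   S1   S1  S2 
 * S2   S2  S2 
(> = start, * = accepting)

start=S0; accept=S2; S0-p>S1; S0-q>S0; S1-p>S1; S1-q>S2; S2-p>S2; S2-q>S2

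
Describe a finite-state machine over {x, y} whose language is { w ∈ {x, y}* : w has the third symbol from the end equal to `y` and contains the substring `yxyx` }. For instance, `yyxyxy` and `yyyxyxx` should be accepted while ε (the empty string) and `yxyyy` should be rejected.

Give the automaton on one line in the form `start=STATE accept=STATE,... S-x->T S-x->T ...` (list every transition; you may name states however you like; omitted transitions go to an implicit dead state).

Build one automaton per condition and run them in lockstep. One (15 states) tracks the last 3 symbols read; the other (5 states) tracks whether and how much of `yxyx` has been seen. Each combined state is a pair, one component from each; accept when both components accept. After merging equivalent states the machine shrinks.
          x    y  
>  S0     S0   S1 
   S1     S2   S1 
   S2     S0   S3 
   S3     S4   S1 
   S4     S5   S6 
 * S5     S7   S8 
 * S6     S4   S9 
   S7     S7   S8 
   S8     S4   S9 
   S9    S10  S11 
 * S10    S5   S6 
 * S11   S10  S11 
(> = start, * = accepting)

start=S0 accept=S5,S6,S10,S11 S0-x->S0 S0-y->S1 S1-x->S2 S1-y->S1 S2-x->S0 S2-y->S3 S3-x->S4 S3-y->S1 S4-x->S5 S4-y->S6 S5-x->S7 S5-y->S8 S6-x->S4 S6-y->S9 S7-x->S7 S7-y->S8 S8-x->S4 S8-y->S9 S9-x->S10 S9-y->S11 S10-x->S5 S10-y->S6 S11-x->S10 S11-y->S11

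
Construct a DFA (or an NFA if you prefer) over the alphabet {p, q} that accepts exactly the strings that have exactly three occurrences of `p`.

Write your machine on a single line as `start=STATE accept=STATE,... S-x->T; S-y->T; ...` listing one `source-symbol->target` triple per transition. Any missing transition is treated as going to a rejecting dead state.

Only the number of `p`s matters, and only up to 4. Make a chain s0 → s1 → s2 → s3 → s4 advanced by each `p` (with s4 absorbing); every other symbol self-loops. The accepting set is {s3}.
5 states suffice.
        p   q  
>  s0   s1  s0 
   s1   s2  s1 
   s2   s3  s2 
 * s3   s4  s3 
   s4   s4  s4 
(> = start, * = accepting)

start=s0; accept=s3; s0-p->s1; s0-q->s0; s1-p->s2; s1-q->s1; s2-p->s3; s2-q->s2; s3-p->s4; s3-q->s3; s4-p->s4; s4-q->s4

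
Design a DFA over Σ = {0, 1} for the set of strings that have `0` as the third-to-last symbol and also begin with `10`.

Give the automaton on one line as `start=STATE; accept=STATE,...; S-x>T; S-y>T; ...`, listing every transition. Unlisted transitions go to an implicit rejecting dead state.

Handle the two conditions separately and then intersect. The first has 15 states tracking the last 3 symbols read; the second has 4 states tracking whether the input so far still matches the prefix `10`. A product state is a pair (one from each), accepting exactly when both do. Equivalent product states are then merged.
          0    1  
>  s0     s1   s2 
   s1     s1   s1 
   s2     s3   s1 
   s3     s4   s5 
   s4     s6   s7 
   s5     s8   s9 
 * s6     s6   s7 
 * s7     s8   s9 
 * s8     s4   s5 
 * s9     s3  s10 
   s10    s3  s10 
(> = start, * = accepting)

start=s0; accept=s6,s7,s8,s9; s0-0>s1; s0-1>s2; s1-0>s1; s1-1>s1; s2-0>s3; s2-1>s1; s3-0>s4; s3-1>s5; s4-0>s6; s4-1>s7; s5-0>s8; s5-1>s9; s6-0>s6; s6-1>s7; s7-0>s8; s7-1>s9; s8-0>s4; s8-1>s5; s9-0>s3; s9-1>s10; s10-0>s3; s10-1>s10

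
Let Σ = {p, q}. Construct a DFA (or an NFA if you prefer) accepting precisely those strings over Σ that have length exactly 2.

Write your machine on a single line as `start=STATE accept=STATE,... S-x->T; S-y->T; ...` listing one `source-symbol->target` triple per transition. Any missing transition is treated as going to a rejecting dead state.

start=S0; accept=S2; S0-p->S1; S0-q->S1; S1-p->S2; S1-q->S2; S2-p->S3; S2-q->S3; S3-p->S3; S3-q->S3

Count input length up to 3: every symbol moves from S0 toward S3, which means 'more than 2' and absorbs. Accept from {S2}.
        p   q  
>  S0   S1  S1 
   S1   S2  S2 
 * S2   S3  S3 
   S3   S3  S3 
(> = start, * = accepting)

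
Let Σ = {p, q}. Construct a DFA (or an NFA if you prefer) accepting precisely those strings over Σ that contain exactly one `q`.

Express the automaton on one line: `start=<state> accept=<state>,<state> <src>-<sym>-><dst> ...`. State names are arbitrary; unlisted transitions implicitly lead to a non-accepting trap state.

start=s0 accept=s1 s0-p->s0 s0-q->s1 s1-p->s1 s1-q->s2 s2-p->s2 s2-q->s2

Count `q`s, saturating at 2: state s0 means no `q` yet, s1 means one `q` seen, s2 means more than one. Each `q` increments (capped at s2); other symbols loop. Accept from {s1}.
3 states suffice.
        p   q  
>  s0   s0  s1 
 * s1   s1  s2 
   s2   s2  s2 
(> = start, * = accepting)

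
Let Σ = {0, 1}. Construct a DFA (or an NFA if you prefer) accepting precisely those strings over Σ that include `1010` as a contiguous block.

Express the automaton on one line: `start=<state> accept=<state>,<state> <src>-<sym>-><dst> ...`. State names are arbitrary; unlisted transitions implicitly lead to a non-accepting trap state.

States A..D record the length of the longest prefix of `1010` that matches the current input suffix. Reaching E means `1010` has been seen, and we stay there forever. Accept from E.
       0  1 
>  A   A  B 
   B   C  B 
   C   A  D 
   D   E  B 
 * E   E  E 
(> = start, * = accepting)

start=A accept=E A-0->A A-1->B B-0->C B-1->B C-0->A C-1->D D-0->E D-1->B E-0->E E-1->E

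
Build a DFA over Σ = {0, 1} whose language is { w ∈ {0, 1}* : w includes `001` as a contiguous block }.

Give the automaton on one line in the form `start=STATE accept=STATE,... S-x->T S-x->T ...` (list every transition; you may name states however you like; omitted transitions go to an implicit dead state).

start=s0 accept=s3 s0-0->s1 s0-1->s0 s1-0->s2 s1-1->s0 s2-0->s2 s2-1->s3 s3-0->s3 s3-1->s3

Track how much of `001` has been matched so far: state s0 is no progress, s3 is the absorbing accept state reached once `001` has occurred. Intermediate states record partial matches; on a mismatch, fall back to the longest reusable overlap.
A 4-state machine:
        0   1  
>  s0   s1  s0 
   s1   s2  s0 
   s2   s2  s3 
 * s3   s3  s3 
(> = start, * = accepting)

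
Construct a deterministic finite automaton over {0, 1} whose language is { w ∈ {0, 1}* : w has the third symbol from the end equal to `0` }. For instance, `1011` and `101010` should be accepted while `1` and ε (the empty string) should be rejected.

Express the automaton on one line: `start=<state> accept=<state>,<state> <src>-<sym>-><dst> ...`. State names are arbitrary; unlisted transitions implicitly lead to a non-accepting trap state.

Because acceptance depends on a position counted from the end, the machine has to buffer the most recent 3 symbols. Make each state the string of the last up-to-3 symbols read; on input `x` shift the window left and append `x`. Accept when the buffered window has length 3 and begins with `0`.
With 15 states:
          0    1  
>  s0     s1   s2 
   s1     s3   s4 
   s2     s5   s6 
   s3     s7   s8 
   s4     s9  s10 
   s5    s11  s12 
   s6    s13  s14 
 * s7     s7   s8 
 * s8     s9  s10 
 * s9    s11  s12 
 * s10   s13  s14 
   s11    s7   s8 
   s12    s9  s10 
   s13   s11  s12 
   s14   s13  s14 
(> = start, * = accepting)

start=s0 accept=s7,s8,s9,s10 s0-0->s1 s0-1->s2 s1-0->s3 s1-1->s4 s2-0->s5 s2-1->s6 s3-0->s7 s3-1->s8 s4-0->s9 s4-1->s10 s5-0->s11 s5-1->s12 s6-0->s13 s6-1->s14 s7-0->s7 s7-1->s8 s8-0->s9 s8-1->s10 s9-0->s11 s9-1->s12 s10-0->s13 s10-1->s14 s11-0->s7 s11-1->s8 s12-0->s9 s12-1->s10 s13-0->s11 s13-1->s12 s14-0->s13 s14-1->s14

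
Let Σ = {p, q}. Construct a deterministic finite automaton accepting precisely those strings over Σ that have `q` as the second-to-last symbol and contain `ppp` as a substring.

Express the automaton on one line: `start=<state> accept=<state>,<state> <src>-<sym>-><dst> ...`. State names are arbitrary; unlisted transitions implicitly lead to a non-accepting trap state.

start=A accept=F,G A-p->B A-q->A B-p->C B-q->A C-p->D C-q->A D-p->D D-q->E E-p->F E-q->G F-p->D F-q->E G-p->F G-q->G

Run two small machines in parallel and take their product. One (7 states) tracks the last 2 symbols read; the other (4 states) tracks whether and how much of `ppp` has been seen. Each combined state is a pair, one component from each; accept when both components accept. Minimizing collapses redundant product states.
A 7-state machine:
       p  q 
>  A   B  A 
   B   C  A 
   C   D  A 
   D   D  E 
   E   F  G 
 * F   D  E 
 * G   F  G 
(> = start, * = accepting)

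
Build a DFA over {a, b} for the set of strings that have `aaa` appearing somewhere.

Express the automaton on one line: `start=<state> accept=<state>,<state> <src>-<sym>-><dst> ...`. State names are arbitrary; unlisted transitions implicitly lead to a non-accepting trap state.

start=S0 accept=S3 S0-a->S1 S0-b->S0 S1-a->S2 S1-b->S0 S2-a->S3 S2-b->S0 S3-a->S3 S3-b->S3

Track how much of `aaa` has been matched so far: state S0 is no progress, S3 is the absorbing accept state reached once `aaa` has occurred. Intermediate states record partial matches; on a mismatch, fall back to the longest reusable overlap.
With 4 states:
        a   b  
>  S0   S1  S0 
   S1   S2  S0 
   S2   S3  S0 
 * S3   S3  S3 
(> = start, * = accepting)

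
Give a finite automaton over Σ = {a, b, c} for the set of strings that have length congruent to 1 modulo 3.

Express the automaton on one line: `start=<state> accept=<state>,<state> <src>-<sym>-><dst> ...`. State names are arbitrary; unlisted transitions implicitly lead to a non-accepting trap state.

Count input length modulo 3: every symbol advances one step around the cycle S0 → S1 → S2 → S0. Accept at S1.
        a   b   c  
>  S0   S1  S1  S1 
 * S1   S2  S2  S2 
   S2   S0  S0  S0 
(> = start, * = accepting)

start=S0 accept=S1 S0-a->S1 S0-b->S1 S0-c->S1 S1-a->S2 S1-b->S2 S1-c->S2 S2-a->S0 S2-b->S0 S2-c->S0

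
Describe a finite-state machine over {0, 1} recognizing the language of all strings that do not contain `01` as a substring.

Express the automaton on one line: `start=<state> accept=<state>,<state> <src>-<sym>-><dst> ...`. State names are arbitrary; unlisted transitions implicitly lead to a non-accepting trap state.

start=q0 accept=q0,q1 q0-0->q1 q0-1->q0 q1-0->q1 q1-1->q2 q2-0->q2 q2-1->q2

Track partial matches of the forbidden pattern `01`. State q2 is a dead state reached once `01` has occurred; every other state accepts. q0 means no part of `01` is currently matched.
3 states suffice.
        0   1  
>* q0   q1  q0 
 * q1   q1  q2 
   q2   q2  q2 
(> = start, * = accepting)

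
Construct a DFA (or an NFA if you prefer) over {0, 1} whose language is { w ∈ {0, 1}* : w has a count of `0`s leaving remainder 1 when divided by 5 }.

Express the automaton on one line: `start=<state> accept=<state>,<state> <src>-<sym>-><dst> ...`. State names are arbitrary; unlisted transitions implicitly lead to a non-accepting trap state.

Keep the running count of `0`s modulo 5: each `0` advances along the cycle S0 → S1 → S2 → S3 → S4 → S0 while other symbols loop. Accept at S1.
        0   1  
>  S0   S1  S0 
 * S1   S2  S1 
   S2   S3  S2 
   S3   S4  S3 
   S4   S0  S4 
(> = start, * = accepting)

start=S0 accept=S1 S0-0->S1 S0-1->S0 S1-0->S2 S1-1->S1 S2-0->S3 S2-1->S2 S3-0->S4 S3-1->S3 S4-0->S0 S4-1->S4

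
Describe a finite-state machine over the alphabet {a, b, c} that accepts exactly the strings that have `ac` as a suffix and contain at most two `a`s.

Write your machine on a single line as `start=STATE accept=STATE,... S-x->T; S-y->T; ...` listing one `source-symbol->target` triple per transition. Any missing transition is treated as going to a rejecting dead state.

start=q0; accept=q4,q7; q0-a->q1; q0-b->q0; q0-c->q0; q1-a->q2; q1-b->q3; q1-c->q4; q2-a->q5; q2-b->q6; q2-c->q7; q3-a->q2; q3-b->q3; q3-c->q3; q4-a->q2; q4-b->q3; q4-c->q3; q5-a->q5; q5-b->q8; q5-c->q9; q6-a->q5; q6-b->q6; q6-c->q6; q7-a->q5; q7-b->q6; q7-c->q6; q8-a->q5; q8-b->q8; q8-c->q8; q9-a->q5; q9-b->q8; q9-c->q8

Run two small machines in parallel and take their product. One (3 states) tracks how much of the suffix `ac` has currently been matched; the other (4 states) tracks the count of `a`s, saturating at 3. Each combined state is a pair, one component from each; accept when both components accept.
        a   b   c  
>  q0   q1  q0  q0 
   q1   q2  q3  q4 
   q2   q5  q6  q7 
   q3   q2  q3  q3 
 * q4   q2  q3  q3 
   q5   q5  q8  q9 
   q6   q5  q6  q6 
 * q7   q5  q6  q6 
   q8   q5  q8  q8 
   q9   q5  q8  q8 
(> = start, * = accepting)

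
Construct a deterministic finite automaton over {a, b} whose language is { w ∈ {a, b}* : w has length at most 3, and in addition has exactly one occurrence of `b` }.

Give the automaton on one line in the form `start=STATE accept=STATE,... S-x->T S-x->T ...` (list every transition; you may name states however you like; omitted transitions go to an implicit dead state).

start=q0 accept=q2,q4,q6 q0-a->q1 q0-b->q2 q1-a->q3 q1-b->q4 q2-a->q4 q2-b->q5 q3-a->q5 q3-b->q6 q4-a->q6 q4-b->q5 q5-a->q5 q5-b->q5 q6-a->q5 q6-b->q5

Run two small machines in parallel and take their product. The first has 5 states tracking the input length, saturating at 4; the second has 3 states tracking the count of `b`s, saturating at 2. A product state is a pair (one from each), accepting exactly when both do. Minimizing collapses redundant product states.
A 7-state machine:
        a   b  
>  q0   q1  q2 
   q1   q3  q4 
 * q2   q4  q5 
   q3   q5  q6 
 * q4   q6  q5 
   q5   q5  q5 
 * q6   q5  q5 
(> = start, * = accepting)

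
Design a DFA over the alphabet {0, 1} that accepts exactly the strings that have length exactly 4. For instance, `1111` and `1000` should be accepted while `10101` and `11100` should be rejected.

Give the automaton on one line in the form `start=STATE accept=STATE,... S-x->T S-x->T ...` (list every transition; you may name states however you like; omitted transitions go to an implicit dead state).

We only need to distinguish lengths 0, 1, …, 4, and '>4'. Chain q0 → q1 → q2 → q3 → q4 → q5 on every symbol, with q5 looping. Accepting states: {q4}.
With 6 states:
        0   1  
>  q0   q1  q1 
   q1   q2  q2 
   q2   q3  q3 
   q3   q4  q4 
 * q4   q5  q5 
   q5   q5  q5 
(> = start, * = accepting)

start=q0 accept=q4 q0-0->q1 q0-1->q1 q1-0->q2 q1-1->q2 q2-0->q3 q2-1->q3 q3-0->q4 q3-1->q4 q4-0->q5 q4-1->q5 q5-0->q5 q5-1->q5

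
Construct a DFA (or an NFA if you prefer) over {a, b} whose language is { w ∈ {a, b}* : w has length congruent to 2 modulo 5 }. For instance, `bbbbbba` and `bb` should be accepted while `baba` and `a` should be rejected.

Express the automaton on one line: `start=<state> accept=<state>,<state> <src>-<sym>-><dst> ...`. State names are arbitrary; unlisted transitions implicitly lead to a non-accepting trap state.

Count input length modulo 5: every symbol advances one step around the cycle q0 → q1 → q2 → q3 → q4 → q0. Accept at q2.
        a   b  
>  q0   q1  q1 
   q1   q2  q2 
 * q2   q3  q3 
   q3   q4  q4 
   q4   q0  q0 
(> = start, * = accepting)

start=q0 accept=q2 q0-a->q1 q0-b->q1 q1-a->q2 q1-b->q2 q2-a->q3 q2-b->q3 q3-a->q4 q3-b->q4 q4-a->q0 q4-b->q0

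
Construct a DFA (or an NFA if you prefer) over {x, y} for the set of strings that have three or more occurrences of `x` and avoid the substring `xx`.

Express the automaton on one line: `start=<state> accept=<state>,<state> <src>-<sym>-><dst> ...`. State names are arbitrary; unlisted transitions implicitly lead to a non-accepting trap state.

start=A accept=G,H A-x->B A-y->A B-x->C B-y->D C-x->C C-y->C D-x->E D-y->D E-x->C E-y->F F-x->G F-y->F G-x->C G-y->H H-x->G H-y->H

Handle the two conditions separately and then intersect. One (5 states) tracks the count of `x`s, saturating at 4; the other (3 states) tracks partial matches of the forbidden pattern `xx`. Each combined state is a pair, one component from each; accept when both components accept. Minimizing collapses redundant product states.
With 8 states:
       x  y 
>  A   B  A 
   B   C  D 
   C   C  C 
   D   E  D 
   E   C  F 
   F   G  F 
 * G   C  H 
 * H   G  H 
(> = start, * = accepting)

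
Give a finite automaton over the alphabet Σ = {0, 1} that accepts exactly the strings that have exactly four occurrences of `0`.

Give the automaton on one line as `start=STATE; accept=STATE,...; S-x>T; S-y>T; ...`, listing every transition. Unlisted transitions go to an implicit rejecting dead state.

start=q0; accept=q4; q0-0>q1; q0-1>q0; q1-0>q2; q1-1>q1; q2-0>q3; q2-1>q2; q3-0>q4; q3-1>q3; q4-0>q5; q4-1>q4; q5-0>q5; q5-1>q5

Count `0`s, saturating at 5: states q0 through q4 mean 0 through 4 `0`s seen; q5 means more than 4. Each `0` increments (capped at q5); other symbols loop. Accept from {q4}.
A 6-state machine:
        0   1  
>  q0   q1  q0 
   q1   q2  q1 
   q2   q3  q2 
   q3   q4  q3 
 * q4   q5  q4 
   q5   q5  q5 
(> = start, * = accepting)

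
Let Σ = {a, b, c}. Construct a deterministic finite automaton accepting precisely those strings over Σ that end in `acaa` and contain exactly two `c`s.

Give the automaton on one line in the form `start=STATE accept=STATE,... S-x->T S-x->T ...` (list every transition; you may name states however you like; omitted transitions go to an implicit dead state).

Run two small machines in parallel and take their product. The first has 5 states tracking how much of the suffix `acaa` has currently been matched; the second has 4 states tracking the count of `c`s, saturating at 3. A product state is a pair (one from each), accepting exactly when both do. Minimizing collapses redundant product states.
A 7-state machine:
        a   b   c  
>  S0   S0  S0  S1 
   S1   S2  S1  S3 
   S2   S2  S1  S4 
   S3   S3  S3  S3 
   S4   S5  S3  S3 
   S5   S6  S3  S3 
 * S6   S3  S3  S3 
(> = start, * = accepting)

start=S0 accept=S6 S0-a->S0 S0-b->S0 S0-c->S1 S1-a->S2 S1-b->S1 S1-c->S3 S2-a->S2 S2-b->S1 S2-c->S4 S3-a->S3 S3-b->S3 S3-c->S3 S4-a->S5 S4-b->S3 S4-c->S3 S5-a->S6 S5-b->S3 S5-c->S3 S6-a->S3 S6-b->S3 S6-c->S3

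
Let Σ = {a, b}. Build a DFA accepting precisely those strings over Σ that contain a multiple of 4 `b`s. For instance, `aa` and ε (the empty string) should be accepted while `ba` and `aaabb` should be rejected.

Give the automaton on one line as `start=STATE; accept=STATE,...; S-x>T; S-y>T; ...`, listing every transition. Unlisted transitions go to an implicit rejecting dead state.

Keep the running count of `b`s modulo 4: each `b` advances along the cycle q0 → q1 → q2 → q3 → q0 while other symbols loop. Accept at q0.
4 states suffice.
        a   b  
>* q0   q0  q1 
   q1   q1  q2 
   q2   q2  q3 
   q3   q3  q0 
(> = start, * = accepting)

start=q0; accept=q0; q0-a>q0; q0-b>q1; q1-a>q1; q1-b>q2; q2-a>q2; q2-b>q3; q3-a>q3; q3-b>q0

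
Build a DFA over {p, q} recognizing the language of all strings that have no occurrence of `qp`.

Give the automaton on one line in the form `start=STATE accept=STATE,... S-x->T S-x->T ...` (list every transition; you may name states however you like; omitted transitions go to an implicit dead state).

Track partial matches of the forbidden pattern `qp`. State C is a dead state reached once `qp` has occurred; every other state accepts. A means no part of `qp` is currently matched.
A 3-state machine:
       p  q 
>* A   A  B 
 * B   C  B 
   C   C  C 
(> = start, * = accepting)

start=A accept=A,B A-p->A A-q->B B-p->C B-q->B C-p->C C-q->C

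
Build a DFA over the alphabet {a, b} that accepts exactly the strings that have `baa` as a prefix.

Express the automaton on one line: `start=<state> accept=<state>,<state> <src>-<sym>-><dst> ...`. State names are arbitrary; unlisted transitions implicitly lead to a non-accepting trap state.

Check the first 3 symbols one by one: s0 through s2 record how many have matched `baa` so far; any wrong symbol goes to the dead state s4. After all 3 match we enter the accepting sink s3.
        a   b  
>  s0   s4  s1 
   s1   s2  s4 
   s2   s3  s4 
 * s3   s3  s3 
   s4   s4  s4 
(> = start, * = accepting)

start=s0 accept=s3 s0-a->s4 s0-b->s1 s1-a->s2 s1-b->s4 s2-a->s3 s2-b->s4 s3-a->s3 s3-b->s3 s4-a->s4 s4-b->s4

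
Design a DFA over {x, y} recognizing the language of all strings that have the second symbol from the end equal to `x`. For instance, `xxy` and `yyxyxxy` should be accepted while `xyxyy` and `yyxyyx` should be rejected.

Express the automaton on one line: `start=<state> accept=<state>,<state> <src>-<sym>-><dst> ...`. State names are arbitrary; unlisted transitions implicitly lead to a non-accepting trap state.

start=S0 accept=S3,S4 S0-x->S1 S0-y->S2 S1-x->S3 S1-y->S4 S2-x->S5 S2-y->S6 S3-x->S3 S3-y->S4 S4-x->S5 S4-y->S6 S5-x->S3 S5-y->S4 S6-x->S5 S6-y->S6

A DFA must remember the last 2 symbols (since which symbol is second-to-last isn't known until the input ends). Use one state per possible window of the last ≤2 symbols; accept from those whose window starts with `x`.
A 7-state machine:
        x   y  
>  S0   S1  S2 
   S1   S3  S4 
   S2   S5  S6 
 * S3   S3  S4 
 * S4   S5  S6 
   S5   S3  S4 
   S6   S5  S6 
(> = start, * = accepting)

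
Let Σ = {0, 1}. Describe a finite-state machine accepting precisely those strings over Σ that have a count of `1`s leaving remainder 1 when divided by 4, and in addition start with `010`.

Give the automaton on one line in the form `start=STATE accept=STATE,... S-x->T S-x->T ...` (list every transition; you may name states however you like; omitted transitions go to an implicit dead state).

Handle the two conditions separately and then intersect. One (4 states) tracks the count of `1`s modulo 4; the other (5 states) tracks whether the input so far still matches the prefix `010`. Each combined state is a pair, one component from each; accept when both components accept. Minimizing collapses redundant product states.
With 8 states:
        0   1  
>  q0   q1  q2 
   q1   q2  q3 
   q2   q2  q2 
   q3   q4  q2 
 * q4   q4  q5 
   q5   q5  q6 
   q6   q6  q7 
   q7   q7  q4 
(> = start, * = accepting)

start=q0 accept=q4 q0-0->q1 q0-1->q2 q1-0->q2 q1-1->q3 q2-0->q2 q2-1->q2 q3-0->q4 q3-1->q2 q4-0->q4 q4-1->q5 q5-0->q5 q5-1->q6 q6-0->q6 q6-1->q7 q7-0->q7 q7-1->q4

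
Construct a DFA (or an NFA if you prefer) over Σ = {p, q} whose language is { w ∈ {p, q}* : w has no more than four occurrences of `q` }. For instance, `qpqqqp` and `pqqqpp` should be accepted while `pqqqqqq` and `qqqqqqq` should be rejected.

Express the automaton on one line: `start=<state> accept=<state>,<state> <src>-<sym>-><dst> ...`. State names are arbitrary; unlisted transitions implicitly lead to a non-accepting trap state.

start=A accept=A,B,C,D,E A-p->A A-q->B B-p->B B-q->C C-p->C C-q->D D-p->D D-q->E E-p->E E-q->F F-p->F F-q->F

Only the number of `q`s matters, and only up to 5. Make a chain A → B → C → D → E → F advanced by each `q` (with F absorbing); every other symbol self-loops. The accepting set is {A, B, C, D, E}.
       p  q 
>* A   A  B 
 * B   B  C 
 * C   C  D 
 * D   D  E 
 * E   E  F 
   F   F  F 
(> = start, * = accepting)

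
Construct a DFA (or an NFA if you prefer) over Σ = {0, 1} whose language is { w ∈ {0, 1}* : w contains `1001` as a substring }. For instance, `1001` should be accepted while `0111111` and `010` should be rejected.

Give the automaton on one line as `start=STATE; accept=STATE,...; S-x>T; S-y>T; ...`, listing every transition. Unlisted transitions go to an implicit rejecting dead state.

States A..D record the length of the longest prefix of `1001` that matches the current input suffix. Reaching E means `1001` has been seen, and we stay there forever. Accept from E.
       0  1 
>  A   A  B 
   B   C  B 
   C   D  B 
   D   A  E 
 * E   E  E 
(> = start, * = accepting)

start=A; accept=E; A-0>A; A-1>B; B-0>C; B-1>B; C-0>D; C-1>B; D-0>A; D-1>E; E-0>E; E-1>E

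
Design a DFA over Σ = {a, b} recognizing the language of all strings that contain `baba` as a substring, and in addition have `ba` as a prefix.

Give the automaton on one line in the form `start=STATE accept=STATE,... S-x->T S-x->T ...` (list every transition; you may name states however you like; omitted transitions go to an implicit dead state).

Handle the two conditions separately and then intersect. The first has 5 states tracking whether and how much of `baba` has been seen; the second has 4 states tracking whether the input so far still matches the prefix `ba`. A product state is a pair (one from each), accepting exactly when both do.
          a    b  
>  s0     s1   s2 
   s1     s1   s3 
   s2     s4   s3 
   s3     s5   s3 
   s4     s6   s7 
   s5     s1   s8 
   s6     s6   s9 
   s7    s10   s9 
   s8    s11   s3 
   s9     s4   s9 
 * s10   s10  s10 
   s11   s11  s11 
(> = start, * = accepting)

start=s0 accept=s10 s0-a->s1 s0-b->s2 s1-a->s1 s1-b->s3 s2-a->s4 s2-b->s3 s3-a->s5 s3-b->s3 s4-a->s6 s4-b->s7 s5-a->s1 s5-b->s8 s6-a->s6 s6-b->s9 s7-a->s10 s7-b->s9 s8-a->s11 s8-b->s3 s9-a->s4 s9-b->s9 s10-a->s10 s10-b->s10 s11-a->s11 s11-b->s11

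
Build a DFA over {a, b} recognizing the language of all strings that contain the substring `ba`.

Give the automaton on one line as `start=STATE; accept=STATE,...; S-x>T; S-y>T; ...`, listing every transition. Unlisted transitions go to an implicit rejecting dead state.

start=q0; accept=q2; q0-a>q0; q0-b>q1; q1-a>q2; q1-b>q1; q2-a>q2; q2-b>q2

States q0..q1 record the length of the longest prefix of `ba` that matches the current input suffix. Reaching q2 means `ba` has been seen, and we stay there forever. Accept from q2.
With 3 states:
        a   b  
>  q0   q0  q1 
   q1   q2  q1 
 * q2   q2  q2 
(> = start, * = accepting)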